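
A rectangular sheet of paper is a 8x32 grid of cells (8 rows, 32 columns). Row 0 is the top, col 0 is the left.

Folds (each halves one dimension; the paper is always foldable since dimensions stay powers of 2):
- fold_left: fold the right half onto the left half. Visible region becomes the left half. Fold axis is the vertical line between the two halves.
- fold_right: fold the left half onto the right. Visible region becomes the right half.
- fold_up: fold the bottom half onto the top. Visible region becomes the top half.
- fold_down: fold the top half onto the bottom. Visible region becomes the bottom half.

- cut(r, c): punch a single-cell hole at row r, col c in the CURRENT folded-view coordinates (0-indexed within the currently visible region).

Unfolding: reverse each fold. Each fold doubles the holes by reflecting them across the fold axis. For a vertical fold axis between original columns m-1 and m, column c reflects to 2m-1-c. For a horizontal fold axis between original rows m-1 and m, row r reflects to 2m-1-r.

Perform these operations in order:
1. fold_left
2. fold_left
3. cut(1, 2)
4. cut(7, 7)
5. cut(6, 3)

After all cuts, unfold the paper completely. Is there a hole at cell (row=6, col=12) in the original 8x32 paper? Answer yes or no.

Op 1 fold_left: fold axis v@16; visible region now rows[0,8) x cols[0,16) = 8x16
Op 2 fold_left: fold axis v@8; visible region now rows[0,8) x cols[0,8) = 8x8
Op 3 cut(1, 2): punch at orig (1,2); cuts so far [(1, 2)]; region rows[0,8) x cols[0,8) = 8x8
Op 4 cut(7, 7): punch at orig (7,7); cuts so far [(1, 2), (7, 7)]; region rows[0,8) x cols[0,8) = 8x8
Op 5 cut(6, 3): punch at orig (6,3); cuts so far [(1, 2), (6, 3), (7, 7)]; region rows[0,8) x cols[0,8) = 8x8
Unfold 1 (reflect across v@8): 6 holes -> [(1, 2), (1, 13), (6, 3), (6, 12), (7, 7), (7, 8)]
Unfold 2 (reflect across v@16): 12 holes -> [(1, 2), (1, 13), (1, 18), (1, 29), (6, 3), (6, 12), (6, 19), (6, 28), (7, 7), (7, 8), (7, 23), (7, 24)]
Holes: [(1, 2), (1, 13), (1, 18), (1, 29), (6, 3), (6, 12), (6, 19), (6, 28), (7, 7), (7, 8), (7, 23), (7, 24)]

Answer: yes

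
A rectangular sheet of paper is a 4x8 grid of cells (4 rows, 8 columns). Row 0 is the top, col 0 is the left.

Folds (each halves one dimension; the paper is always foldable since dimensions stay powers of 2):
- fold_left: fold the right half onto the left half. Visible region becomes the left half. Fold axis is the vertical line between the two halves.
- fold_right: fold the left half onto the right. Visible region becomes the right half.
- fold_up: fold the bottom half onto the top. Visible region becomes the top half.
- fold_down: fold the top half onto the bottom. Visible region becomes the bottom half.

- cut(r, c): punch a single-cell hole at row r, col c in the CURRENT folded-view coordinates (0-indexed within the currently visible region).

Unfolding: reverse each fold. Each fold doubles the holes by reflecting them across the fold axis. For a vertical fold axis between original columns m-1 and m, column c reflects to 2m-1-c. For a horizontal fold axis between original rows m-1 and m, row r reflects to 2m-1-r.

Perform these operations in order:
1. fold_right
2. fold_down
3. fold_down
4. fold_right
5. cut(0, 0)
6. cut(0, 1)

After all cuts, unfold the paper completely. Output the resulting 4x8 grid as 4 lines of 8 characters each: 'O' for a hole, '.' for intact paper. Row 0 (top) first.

Answer: OOOOOOOO
OOOOOOOO
OOOOOOOO
OOOOOOOO

Derivation:
Op 1 fold_right: fold axis v@4; visible region now rows[0,4) x cols[4,8) = 4x4
Op 2 fold_down: fold axis h@2; visible region now rows[2,4) x cols[4,8) = 2x4
Op 3 fold_down: fold axis h@3; visible region now rows[3,4) x cols[4,8) = 1x4
Op 4 fold_right: fold axis v@6; visible region now rows[3,4) x cols[6,8) = 1x2
Op 5 cut(0, 0): punch at orig (3,6); cuts so far [(3, 6)]; region rows[3,4) x cols[6,8) = 1x2
Op 6 cut(0, 1): punch at orig (3,7); cuts so far [(3, 6), (3, 7)]; region rows[3,4) x cols[6,8) = 1x2
Unfold 1 (reflect across v@6): 4 holes -> [(3, 4), (3, 5), (3, 6), (3, 7)]
Unfold 2 (reflect across h@3): 8 holes -> [(2, 4), (2, 5), (2, 6), (2, 7), (3, 4), (3, 5), (3, 6), (3, 7)]
Unfold 3 (reflect across h@2): 16 holes -> [(0, 4), (0, 5), (0, 6), (0, 7), (1, 4), (1, 5), (1, 6), (1, 7), (2, 4), (2, 5), (2, 6), (2, 7), (3, 4), (3, 5), (3, 6), (3, 7)]
Unfold 4 (reflect across v@4): 32 holes -> [(0, 0), (0, 1), (0, 2), (0, 3), (0, 4), (0, 5), (0, 6), (0, 7), (1, 0), (1, 1), (1, 2), (1, 3), (1, 4), (1, 5), (1, 6), (1, 7), (2, 0), (2, 1), (2, 2), (2, 3), (2, 4), (2, 5), (2, 6), (2, 7), (3, 0), (3, 1), (3, 2), (3, 3), (3, 4), (3, 5), (3, 6), (3, 7)]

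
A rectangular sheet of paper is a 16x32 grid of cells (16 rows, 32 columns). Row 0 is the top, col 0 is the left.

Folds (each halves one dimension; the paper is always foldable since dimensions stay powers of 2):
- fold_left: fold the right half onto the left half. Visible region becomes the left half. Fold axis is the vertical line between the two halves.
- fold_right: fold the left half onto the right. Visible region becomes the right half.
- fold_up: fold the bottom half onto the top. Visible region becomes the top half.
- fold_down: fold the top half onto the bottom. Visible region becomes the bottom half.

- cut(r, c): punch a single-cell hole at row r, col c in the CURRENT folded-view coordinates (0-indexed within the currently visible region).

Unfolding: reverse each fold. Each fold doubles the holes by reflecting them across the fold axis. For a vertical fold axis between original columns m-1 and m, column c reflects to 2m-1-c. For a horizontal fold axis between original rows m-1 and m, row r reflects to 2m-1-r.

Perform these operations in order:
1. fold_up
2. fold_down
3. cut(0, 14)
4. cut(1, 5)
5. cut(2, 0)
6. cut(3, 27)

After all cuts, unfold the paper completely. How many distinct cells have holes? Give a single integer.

Answer: 16

Derivation:
Op 1 fold_up: fold axis h@8; visible region now rows[0,8) x cols[0,32) = 8x32
Op 2 fold_down: fold axis h@4; visible region now rows[4,8) x cols[0,32) = 4x32
Op 3 cut(0, 14): punch at orig (4,14); cuts so far [(4, 14)]; region rows[4,8) x cols[0,32) = 4x32
Op 4 cut(1, 5): punch at orig (5,5); cuts so far [(4, 14), (5, 5)]; region rows[4,8) x cols[0,32) = 4x32
Op 5 cut(2, 0): punch at orig (6,0); cuts so far [(4, 14), (5, 5), (6, 0)]; region rows[4,8) x cols[0,32) = 4x32
Op 6 cut(3, 27): punch at orig (7,27); cuts so far [(4, 14), (5, 5), (6, 0), (7, 27)]; region rows[4,8) x cols[0,32) = 4x32
Unfold 1 (reflect across h@4): 8 holes -> [(0, 27), (1, 0), (2, 5), (3, 14), (4, 14), (5, 5), (6, 0), (7, 27)]
Unfold 2 (reflect across h@8): 16 holes -> [(0, 27), (1, 0), (2, 5), (3, 14), (4, 14), (5, 5), (6, 0), (7, 27), (8, 27), (9, 0), (10, 5), (11, 14), (12, 14), (13, 5), (14, 0), (15, 27)]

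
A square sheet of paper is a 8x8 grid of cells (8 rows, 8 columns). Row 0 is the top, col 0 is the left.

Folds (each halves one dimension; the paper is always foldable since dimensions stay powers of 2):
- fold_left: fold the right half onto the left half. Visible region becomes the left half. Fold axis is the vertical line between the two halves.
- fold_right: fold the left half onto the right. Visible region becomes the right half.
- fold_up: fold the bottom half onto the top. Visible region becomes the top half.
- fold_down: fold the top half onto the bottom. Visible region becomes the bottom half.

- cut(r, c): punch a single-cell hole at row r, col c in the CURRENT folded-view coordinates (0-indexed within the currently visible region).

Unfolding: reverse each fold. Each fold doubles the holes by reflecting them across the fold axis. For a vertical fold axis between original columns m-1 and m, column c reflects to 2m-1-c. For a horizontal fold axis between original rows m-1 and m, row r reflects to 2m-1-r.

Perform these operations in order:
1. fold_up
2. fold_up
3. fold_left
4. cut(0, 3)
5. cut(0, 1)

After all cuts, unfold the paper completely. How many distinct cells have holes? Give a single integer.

Answer: 16

Derivation:
Op 1 fold_up: fold axis h@4; visible region now rows[0,4) x cols[0,8) = 4x8
Op 2 fold_up: fold axis h@2; visible region now rows[0,2) x cols[0,8) = 2x8
Op 3 fold_left: fold axis v@4; visible region now rows[0,2) x cols[0,4) = 2x4
Op 4 cut(0, 3): punch at orig (0,3); cuts so far [(0, 3)]; region rows[0,2) x cols[0,4) = 2x4
Op 5 cut(0, 1): punch at orig (0,1); cuts so far [(0, 1), (0, 3)]; region rows[0,2) x cols[0,4) = 2x4
Unfold 1 (reflect across v@4): 4 holes -> [(0, 1), (0, 3), (0, 4), (0, 6)]
Unfold 2 (reflect across h@2): 8 holes -> [(0, 1), (0, 3), (0, 4), (0, 6), (3, 1), (3, 3), (3, 4), (3, 6)]
Unfold 3 (reflect across h@4): 16 holes -> [(0, 1), (0, 3), (0, 4), (0, 6), (3, 1), (3, 3), (3, 4), (3, 6), (4, 1), (4, 3), (4, 4), (4, 6), (7, 1), (7, 3), (7, 4), (7, 6)]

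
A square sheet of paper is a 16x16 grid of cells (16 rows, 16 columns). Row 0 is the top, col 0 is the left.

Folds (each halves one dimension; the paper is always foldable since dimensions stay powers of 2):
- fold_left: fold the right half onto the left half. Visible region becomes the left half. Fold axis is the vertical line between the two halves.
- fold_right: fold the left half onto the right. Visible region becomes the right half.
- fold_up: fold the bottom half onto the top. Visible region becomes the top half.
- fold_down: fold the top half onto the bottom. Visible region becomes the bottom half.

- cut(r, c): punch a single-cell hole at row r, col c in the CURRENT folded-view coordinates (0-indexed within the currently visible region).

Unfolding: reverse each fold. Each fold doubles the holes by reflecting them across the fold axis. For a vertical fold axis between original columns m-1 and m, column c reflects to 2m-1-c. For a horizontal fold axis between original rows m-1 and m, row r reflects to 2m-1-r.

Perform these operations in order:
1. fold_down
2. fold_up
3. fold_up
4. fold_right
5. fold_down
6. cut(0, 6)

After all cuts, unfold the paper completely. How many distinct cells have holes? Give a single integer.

Op 1 fold_down: fold axis h@8; visible region now rows[8,16) x cols[0,16) = 8x16
Op 2 fold_up: fold axis h@12; visible region now rows[8,12) x cols[0,16) = 4x16
Op 3 fold_up: fold axis h@10; visible region now rows[8,10) x cols[0,16) = 2x16
Op 4 fold_right: fold axis v@8; visible region now rows[8,10) x cols[8,16) = 2x8
Op 5 fold_down: fold axis h@9; visible region now rows[9,10) x cols[8,16) = 1x8
Op 6 cut(0, 6): punch at orig (9,14); cuts so far [(9, 14)]; region rows[9,10) x cols[8,16) = 1x8
Unfold 1 (reflect across h@9): 2 holes -> [(8, 14), (9, 14)]
Unfold 2 (reflect across v@8): 4 holes -> [(8, 1), (8, 14), (9, 1), (9, 14)]
Unfold 3 (reflect across h@10): 8 holes -> [(8, 1), (8, 14), (9, 1), (9, 14), (10, 1), (10, 14), (11, 1), (11, 14)]
Unfold 4 (reflect across h@12): 16 holes -> [(8, 1), (8, 14), (9, 1), (9, 14), (10, 1), (10, 14), (11, 1), (11, 14), (12, 1), (12, 14), (13, 1), (13, 14), (14, 1), (14, 14), (15, 1), (15, 14)]
Unfold 5 (reflect across h@8): 32 holes -> [(0, 1), (0, 14), (1, 1), (1, 14), (2, 1), (2, 14), (3, 1), (3, 14), (4, 1), (4, 14), (5, 1), (5, 14), (6, 1), (6, 14), (7, 1), (7, 14), (8, 1), (8, 14), (9, 1), (9, 14), (10, 1), (10, 14), (11, 1), (11, 14), (12, 1), (12, 14), (13, 1), (13, 14), (14, 1), (14, 14), (15, 1), (15, 14)]

Answer: 32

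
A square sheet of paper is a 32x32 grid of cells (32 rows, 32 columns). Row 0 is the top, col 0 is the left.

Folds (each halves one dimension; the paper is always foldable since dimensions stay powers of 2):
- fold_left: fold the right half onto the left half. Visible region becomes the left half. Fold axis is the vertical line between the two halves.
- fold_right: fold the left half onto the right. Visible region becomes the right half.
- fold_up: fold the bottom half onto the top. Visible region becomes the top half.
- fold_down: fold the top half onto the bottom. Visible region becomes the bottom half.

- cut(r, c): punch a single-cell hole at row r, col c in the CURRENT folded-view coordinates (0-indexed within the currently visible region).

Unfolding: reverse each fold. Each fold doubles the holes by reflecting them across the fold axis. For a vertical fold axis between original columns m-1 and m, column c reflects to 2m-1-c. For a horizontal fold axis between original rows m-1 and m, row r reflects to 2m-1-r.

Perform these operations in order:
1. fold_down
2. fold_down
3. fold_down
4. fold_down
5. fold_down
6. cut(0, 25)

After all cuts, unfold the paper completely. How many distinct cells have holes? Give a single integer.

Op 1 fold_down: fold axis h@16; visible region now rows[16,32) x cols[0,32) = 16x32
Op 2 fold_down: fold axis h@24; visible region now rows[24,32) x cols[0,32) = 8x32
Op 3 fold_down: fold axis h@28; visible region now rows[28,32) x cols[0,32) = 4x32
Op 4 fold_down: fold axis h@30; visible region now rows[30,32) x cols[0,32) = 2x32
Op 5 fold_down: fold axis h@31; visible region now rows[31,32) x cols[0,32) = 1x32
Op 6 cut(0, 25): punch at orig (31,25); cuts so far [(31, 25)]; region rows[31,32) x cols[0,32) = 1x32
Unfold 1 (reflect across h@31): 2 holes -> [(30, 25), (31, 25)]
Unfold 2 (reflect across h@30): 4 holes -> [(28, 25), (29, 25), (30, 25), (31, 25)]
Unfold 3 (reflect across h@28): 8 holes -> [(24, 25), (25, 25), (26, 25), (27, 25), (28, 25), (29, 25), (30, 25), (31, 25)]
Unfold 4 (reflect across h@24): 16 holes -> [(16, 25), (17, 25), (18, 25), (19, 25), (20, 25), (21, 25), (22, 25), (23, 25), (24, 25), (25, 25), (26, 25), (27, 25), (28, 25), (29, 25), (30, 25), (31, 25)]
Unfold 5 (reflect across h@16): 32 holes -> [(0, 25), (1, 25), (2, 25), (3, 25), (4, 25), (5, 25), (6, 25), (7, 25), (8, 25), (9, 25), (10, 25), (11, 25), (12, 25), (13, 25), (14, 25), (15, 25), (16, 25), (17, 25), (18, 25), (19, 25), (20, 25), (21, 25), (22, 25), (23, 25), (24, 25), (25, 25), (26, 25), (27, 25), (28, 25), (29, 25), (30, 25), (31, 25)]

Answer: 32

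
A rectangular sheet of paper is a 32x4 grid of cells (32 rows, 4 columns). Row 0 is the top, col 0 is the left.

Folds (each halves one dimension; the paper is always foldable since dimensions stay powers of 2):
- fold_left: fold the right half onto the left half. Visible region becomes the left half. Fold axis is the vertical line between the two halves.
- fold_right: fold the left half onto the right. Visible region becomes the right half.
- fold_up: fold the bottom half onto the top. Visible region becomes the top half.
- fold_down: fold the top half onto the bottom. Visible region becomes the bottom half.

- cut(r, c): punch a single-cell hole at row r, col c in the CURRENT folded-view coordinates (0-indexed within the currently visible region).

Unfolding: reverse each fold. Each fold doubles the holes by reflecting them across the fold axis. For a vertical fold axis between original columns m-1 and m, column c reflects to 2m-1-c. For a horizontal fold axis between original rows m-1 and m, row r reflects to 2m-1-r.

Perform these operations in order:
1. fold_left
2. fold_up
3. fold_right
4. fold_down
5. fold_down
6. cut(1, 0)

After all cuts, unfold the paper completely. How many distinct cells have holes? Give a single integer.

Op 1 fold_left: fold axis v@2; visible region now rows[0,32) x cols[0,2) = 32x2
Op 2 fold_up: fold axis h@16; visible region now rows[0,16) x cols[0,2) = 16x2
Op 3 fold_right: fold axis v@1; visible region now rows[0,16) x cols[1,2) = 16x1
Op 4 fold_down: fold axis h@8; visible region now rows[8,16) x cols[1,2) = 8x1
Op 5 fold_down: fold axis h@12; visible region now rows[12,16) x cols[1,2) = 4x1
Op 6 cut(1, 0): punch at orig (13,1); cuts so far [(13, 1)]; region rows[12,16) x cols[1,2) = 4x1
Unfold 1 (reflect across h@12): 2 holes -> [(10, 1), (13, 1)]
Unfold 2 (reflect across h@8): 4 holes -> [(2, 1), (5, 1), (10, 1), (13, 1)]
Unfold 3 (reflect across v@1): 8 holes -> [(2, 0), (2, 1), (5, 0), (5, 1), (10, 0), (10, 1), (13, 0), (13, 1)]
Unfold 4 (reflect across h@16): 16 holes -> [(2, 0), (2, 1), (5, 0), (5, 1), (10, 0), (10, 1), (13, 0), (13, 1), (18, 0), (18, 1), (21, 0), (21, 1), (26, 0), (26, 1), (29, 0), (29, 1)]
Unfold 5 (reflect across v@2): 32 holes -> [(2, 0), (2, 1), (2, 2), (2, 3), (5, 0), (5, 1), (5, 2), (5, 3), (10, 0), (10, 1), (10, 2), (10, 3), (13, 0), (13, 1), (13, 2), (13, 3), (18, 0), (18, 1), (18, 2), (18, 3), (21, 0), (21, 1), (21, 2), (21, 3), (26, 0), (26, 1), (26, 2), (26, 3), (29, 0), (29, 1), (29, 2), (29, 3)]

Answer: 32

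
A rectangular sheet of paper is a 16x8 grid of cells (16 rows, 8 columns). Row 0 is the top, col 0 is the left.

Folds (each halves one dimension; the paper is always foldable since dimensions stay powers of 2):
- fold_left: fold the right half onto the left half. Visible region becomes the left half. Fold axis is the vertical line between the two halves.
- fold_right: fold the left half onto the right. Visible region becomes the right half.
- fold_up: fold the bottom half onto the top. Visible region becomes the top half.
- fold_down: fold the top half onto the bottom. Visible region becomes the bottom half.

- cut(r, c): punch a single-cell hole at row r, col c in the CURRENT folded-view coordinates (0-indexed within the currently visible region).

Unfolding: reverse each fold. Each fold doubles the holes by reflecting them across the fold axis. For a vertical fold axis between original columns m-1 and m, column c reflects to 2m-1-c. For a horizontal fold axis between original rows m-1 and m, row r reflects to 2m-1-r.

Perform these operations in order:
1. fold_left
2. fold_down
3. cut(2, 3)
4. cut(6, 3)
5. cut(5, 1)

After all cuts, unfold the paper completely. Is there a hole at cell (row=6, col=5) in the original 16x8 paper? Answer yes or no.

Answer: no

Derivation:
Op 1 fold_left: fold axis v@4; visible region now rows[0,16) x cols[0,4) = 16x4
Op 2 fold_down: fold axis h@8; visible region now rows[8,16) x cols[0,4) = 8x4
Op 3 cut(2, 3): punch at orig (10,3); cuts so far [(10, 3)]; region rows[8,16) x cols[0,4) = 8x4
Op 4 cut(6, 3): punch at orig (14,3); cuts so far [(10, 3), (14, 3)]; region rows[8,16) x cols[0,4) = 8x4
Op 5 cut(5, 1): punch at orig (13,1); cuts so far [(10, 3), (13, 1), (14, 3)]; region rows[8,16) x cols[0,4) = 8x4
Unfold 1 (reflect across h@8): 6 holes -> [(1, 3), (2, 1), (5, 3), (10, 3), (13, 1), (14, 3)]
Unfold 2 (reflect across v@4): 12 holes -> [(1, 3), (1, 4), (2, 1), (2, 6), (5, 3), (5, 4), (10, 3), (10, 4), (13, 1), (13, 6), (14, 3), (14, 4)]
Holes: [(1, 3), (1, 4), (2, 1), (2, 6), (5, 3), (5, 4), (10, 3), (10, 4), (13, 1), (13, 6), (14, 3), (14, 4)]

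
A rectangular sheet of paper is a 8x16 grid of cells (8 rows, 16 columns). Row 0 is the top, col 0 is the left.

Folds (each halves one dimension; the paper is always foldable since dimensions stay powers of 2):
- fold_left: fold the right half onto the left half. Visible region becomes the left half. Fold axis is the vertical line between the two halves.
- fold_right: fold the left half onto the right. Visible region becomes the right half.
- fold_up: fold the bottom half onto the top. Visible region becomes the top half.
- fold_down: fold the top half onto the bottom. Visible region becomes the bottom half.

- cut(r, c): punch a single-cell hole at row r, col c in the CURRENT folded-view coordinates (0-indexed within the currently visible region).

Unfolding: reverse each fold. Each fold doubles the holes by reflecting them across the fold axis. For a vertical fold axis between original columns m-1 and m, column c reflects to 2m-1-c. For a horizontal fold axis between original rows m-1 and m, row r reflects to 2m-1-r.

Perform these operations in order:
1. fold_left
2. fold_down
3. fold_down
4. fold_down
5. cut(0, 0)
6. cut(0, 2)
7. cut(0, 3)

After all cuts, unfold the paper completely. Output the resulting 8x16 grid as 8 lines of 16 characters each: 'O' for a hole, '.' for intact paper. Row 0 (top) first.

Answer: O.OO........OO.O
O.OO........OO.O
O.OO........OO.O
O.OO........OO.O
O.OO........OO.O
O.OO........OO.O
O.OO........OO.O
O.OO........OO.O

Derivation:
Op 1 fold_left: fold axis v@8; visible region now rows[0,8) x cols[0,8) = 8x8
Op 2 fold_down: fold axis h@4; visible region now rows[4,8) x cols[0,8) = 4x8
Op 3 fold_down: fold axis h@6; visible region now rows[6,8) x cols[0,8) = 2x8
Op 4 fold_down: fold axis h@7; visible region now rows[7,8) x cols[0,8) = 1x8
Op 5 cut(0, 0): punch at orig (7,0); cuts so far [(7, 0)]; region rows[7,8) x cols[0,8) = 1x8
Op 6 cut(0, 2): punch at orig (7,2); cuts so far [(7, 0), (7, 2)]; region rows[7,8) x cols[0,8) = 1x8
Op 7 cut(0, 3): punch at orig (7,3); cuts so far [(7, 0), (7, 2), (7, 3)]; region rows[7,8) x cols[0,8) = 1x8
Unfold 1 (reflect across h@7): 6 holes -> [(6, 0), (6, 2), (6, 3), (7, 0), (7, 2), (7, 3)]
Unfold 2 (reflect across h@6): 12 holes -> [(4, 0), (4, 2), (4, 3), (5, 0), (5, 2), (5, 3), (6, 0), (6, 2), (6, 3), (7, 0), (7, 2), (7, 3)]
Unfold 3 (reflect across h@4): 24 holes -> [(0, 0), (0, 2), (0, 3), (1, 0), (1, 2), (1, 3), (2, 0), (2, 2), (2, 3), (3, 0), (3, 2), (3, 3), (4, 0), (4, 2), (4, 3), (5, 0), (5, 2), (5, 3), (6, 0), (6, 2), (6, 3), (7, 0), (7, 2), (7, 3)]
Unfold 4 (reflect across v@8): 48 holes -> [(0, 0), (0, 2), (0, 3), (0, 12), (0, 13), (0, 15), (1, 0), (1, 2), (1, 3), (1, 12), (1, 13), (1, 15), (2, 0), (2, 2), (2, 3), (2, 12), (2, 13), (2, 15), (3, 0), (3, 2), (3, 3), (3, 12), (3, 13), (3, 15), (4, 0), (4, 2), (4, 3), (4, 12), (4, 13), (4, 15), (5, 0), (5, 2), (5, 3), (5, 12), (5, 13), (5, 15), (6, 0), (6, 2), (6, 3), (6, 12), (6, 13), (6, 15), (7, 0), (7, 2), (7, 3), (7, 12), (7, 13), (7, 15)]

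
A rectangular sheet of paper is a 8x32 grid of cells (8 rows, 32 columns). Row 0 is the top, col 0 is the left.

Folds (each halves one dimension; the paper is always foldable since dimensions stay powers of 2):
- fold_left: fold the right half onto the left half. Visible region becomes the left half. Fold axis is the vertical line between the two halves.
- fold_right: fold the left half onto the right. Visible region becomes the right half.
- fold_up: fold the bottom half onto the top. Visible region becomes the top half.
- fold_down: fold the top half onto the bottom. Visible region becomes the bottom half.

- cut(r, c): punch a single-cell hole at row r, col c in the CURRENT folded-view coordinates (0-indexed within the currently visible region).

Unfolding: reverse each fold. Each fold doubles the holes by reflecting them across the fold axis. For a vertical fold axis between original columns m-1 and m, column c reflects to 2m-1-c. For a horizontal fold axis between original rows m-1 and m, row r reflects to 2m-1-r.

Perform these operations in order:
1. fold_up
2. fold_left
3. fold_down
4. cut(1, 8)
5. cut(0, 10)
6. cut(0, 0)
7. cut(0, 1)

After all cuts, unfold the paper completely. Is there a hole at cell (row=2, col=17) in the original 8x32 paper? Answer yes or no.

Answer: no

Derivation:
Op 1 fold_up: fold axis h@4; visible region now rows[0,4) x cols[0,32) = 4x32
Op 2 fold_left: fold axis v@16; visible region now rows[0,4) x cols[0,16) = 4x16
Op 3 fold_down: fold axis h@2; visible region now rows[2,4) x cols[0,16) = 2x16
Op 4 cut(1, 8): punch at orig (3,8); cuts so far [(3, 8)]; region rows[2,4) x cols[0,16) = 2x16
Op 5 cut(0, 10): punch at orig (2,10); cuts so far [(2, 10), (3, 8)]; region rows[2,4) x cols[0,16) = 2x16
Op 6 cut(0, 0): punch at orig (2,0); cuts so far [(2, 0), (2, 10), (3, 8)]; region rows[2,4) x cols[0,16) = 2x16
Op 7 cut(0, 1): punch at orig (2,1); cuts so far [(2, 0), (2, 1), (2, 10), (3, 8)]; region rows[2,4) x cols[0,16) = 2x16
Unfold 1 (reflect across h@2): 8 holes -> [(0, 8), (1, 0), (1, 1), (1, 10), (2, 0), (2, 1), (2, 10), (3, 8)]
Unfold 2 (reflect across v@16): 16 holes -> [(0, 8), (0, 23), (1, 0), (1, 1), (1, 10), (1, 21), (1, 30), (1, 31), (2, 0), (2, 1), (2, 10), (2, 21), (2, 30), (2, 31), (3, 8), (3, 23)]
Unfold 3 (reflect across h@4): 32 holes -> [(0, 8), (0, 23), (1, 0), (1, 1), (1, 10), (1, 21), (1, 30), (1, 31), (2, 0), (2, 1), (2, 10), (2, 21), (2, 30), (2, 31), (3, 8), (3, 23), (4, 8), (4, 23), (5, 0), (5, 1), (5, 10), (5, 21), (5, 30), (5, 31), (6, 0), (6, 1), (6, 10), (6, 21), (6, 30), (6, 31), (7, 8), (7, 23)]
Holes: [(0, 8), (0, 23), (1, 0), (1, 1), (1, 10), (1, 21), (1, 30), (1, 31), (2, 0), (2, 1), (2, 10), (2, 21), (2, 30), (2, 31), (3, 8), (3, 23), (4, 8), (4, 23), (5, 0), (5, 1), (5, 10), (5, 21), (5, 30), (5, 31), (6, 0), (6, 1), (6, 10), (6, 21), (6, 30), (6, 31), (7, 8), (7, 23)]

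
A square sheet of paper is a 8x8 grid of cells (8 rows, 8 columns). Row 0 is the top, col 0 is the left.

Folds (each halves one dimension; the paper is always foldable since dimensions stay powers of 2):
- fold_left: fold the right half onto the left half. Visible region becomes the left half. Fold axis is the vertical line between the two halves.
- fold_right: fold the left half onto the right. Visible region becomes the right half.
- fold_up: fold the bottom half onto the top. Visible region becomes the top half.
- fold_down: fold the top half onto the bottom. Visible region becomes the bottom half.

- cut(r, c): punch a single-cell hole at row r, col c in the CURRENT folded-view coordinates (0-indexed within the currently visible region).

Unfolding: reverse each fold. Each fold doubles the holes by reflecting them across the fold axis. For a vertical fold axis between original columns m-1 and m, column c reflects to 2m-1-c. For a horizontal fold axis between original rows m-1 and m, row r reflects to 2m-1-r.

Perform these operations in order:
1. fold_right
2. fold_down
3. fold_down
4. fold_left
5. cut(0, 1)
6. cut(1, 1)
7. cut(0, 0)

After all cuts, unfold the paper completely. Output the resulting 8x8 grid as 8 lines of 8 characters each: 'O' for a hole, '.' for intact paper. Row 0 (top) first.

Answer: .OO..OO.
OOOOOOOO
OOOOOOOO
.OO..OO.
.OO..OO.
OOOOOOOO
OOOOOOOO
.OO..OO.

Derivation:
Op 1 fold_right: fold axis v@4; visible region now rows[0,8) x cols[4,8) = 8x4
Op 2 fold_down: fold axis h@4; visible region now rows[4,8) x cols[4,8) = 4x4
Op 3 fold_down: fold axis h@6; visible region now rows[6,8) x cols[4,8) = 2x4
Op 4 fold_left: fold axis v@6; visible region now rows[6,8) x cols[4,6) = 2x2
Op 5 cut(0, 1): punch at orig (6,5); cuts so far [(6, 5)]; region rows[6,8) x cols[4,6) = 2x2
Op 6 cut(1, 1): punch at orig (7,5); cuts so far [(6, 5), (7, 5)]; region rows[6,8) x cols[4,6) = 2x2
Op 7 cut(0, 0): punch at orig (6,4); cuts so far [(6, 4), (6, 5), (7, 5)]; region rows[6,8) x cols[4,6) = 2x2
Unfold 1 (reflect across v@6): 6 holes -> [(6, 4), (6, 5), (6, 6), (6, 7), (7, 5), (7, 6)]
Unfold 2 (reflect across h@6): 12 holes -> [(4, 5), (4, 6), (5, 4), (5, 5), (5, 6), (5, 7), (6, 4), (6, 5), (6, 6), (6, 7), (7, 5), (7, 6)]
Unfold 3 (reflect across h@4): 24 holes -> [(0, 5), (0, 6), (1, 4), (1, 5), (1, 6), (1, 7), (2, 4), (2, 5), (2, 6), (2, 7), (3, 5), (3, 6), (4, 5), (4, 6), (5, 4), (5, 5), (5, 6), (5, 7), (6, 4), (6, 5), (6, 6), (6, 7), (7, 5), (7, 6)]
Unfold 4 (reflect across v@4): 48 holes -> [(0, 1), (0, 2), (0, 5), (0, 6), (1, 0), (1, 1), (1, 2), (1, 3), (1, 4), (1, 5), (1, 6), (1, 7), (2, 0), (2, 1), (2, 2), (2, 3), (2, 4), (2, 5), (2, 6), (2, 7), (3, 1), (3, 2), (3, 5), (3, 6), (4, 1), (4, 2), (4, 5), (4, 6), (5, 0), (5, 1), (5, 2), (5, 3), (5, 4), (5, 5), (5, 6), (5, 7), (6, 0), (6, 1), (6, 2), (6, 3), (6, 4), (6, 5), (6, 6), (6, 7), (7, 1), (7, 2), (7, 5), (7, 6)]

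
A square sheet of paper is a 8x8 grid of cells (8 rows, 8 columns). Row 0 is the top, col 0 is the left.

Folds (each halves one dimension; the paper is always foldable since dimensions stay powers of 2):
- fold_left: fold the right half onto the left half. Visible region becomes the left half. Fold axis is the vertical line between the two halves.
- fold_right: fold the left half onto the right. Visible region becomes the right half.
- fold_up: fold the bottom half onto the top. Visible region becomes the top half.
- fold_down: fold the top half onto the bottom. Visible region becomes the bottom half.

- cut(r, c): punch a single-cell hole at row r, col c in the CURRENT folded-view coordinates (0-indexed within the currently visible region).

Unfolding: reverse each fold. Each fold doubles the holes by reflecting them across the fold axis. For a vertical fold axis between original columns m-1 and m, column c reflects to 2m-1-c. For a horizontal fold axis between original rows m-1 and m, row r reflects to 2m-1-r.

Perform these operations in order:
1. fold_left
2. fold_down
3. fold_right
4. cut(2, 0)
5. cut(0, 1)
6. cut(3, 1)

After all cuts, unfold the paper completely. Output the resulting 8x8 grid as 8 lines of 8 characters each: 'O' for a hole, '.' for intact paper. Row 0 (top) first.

Op 1 fold_left: fold axis v@4; visible region now rows[0,8) x cols[0,4) = 8x4
Op 2 fold_down: fold axis h@4; visible region now rows[4,8) x cols[0,4) = 4x4
Op 3 fold_right: fold axis v@2; visible region now rows[4,8) x cols[2,4) = 4x2
Op 4 cut(2, 0): punch at orig (6,2); cuts so far [(6, 2)]; region rows[4,8) x cols[2,4) = 4x2
Op 5 cut(0, 1): punch at orig (4,3); cuts so far [(4, 3), (6, 2)]; region rows[4,8) x cols[2,4) = 4x2
Op 6 cut(3, 1): punch at orig (7,3); cuts so far [(4, 3), (6, 2), (7, 3)]; region rows[4,8) x cols[2,4) = 4x2
Unfold 1 (reflect across v@2): 6 holes -> [(4, 0), (4, 3), (6, 1), (6, 2), (7, 0), (7, 3)]
Unfold 2 (reflect across h@4): 12 holes -> [(0, 0), (0, 3), (1, 1), (1, 2), (3, 0), (3, 3), (4, 0), (4, 3), (6, 1), (6, 2), (7, 0), (7, 3)]
Unfold 3 (reflect across v@4): 24 holes -> [(0, 0), (0, 3), (0, 4), (0, 7), (1, 1), (1, 2), (1, 5), (1, 6), (3, 0), (3, 3), (3, 4), (3, 7), (4, 0), (4, 3), (4, 4), (4, 7), (6, 1), (6, 2), (6, 5), (6, 6), (7, 0), (7, 3), (7, 4), (7, 7)]

Answer: O..OO..O
.OO..OO.
........
O..OO..O
O..OO..O
........
.OO..OO.
O..OO..O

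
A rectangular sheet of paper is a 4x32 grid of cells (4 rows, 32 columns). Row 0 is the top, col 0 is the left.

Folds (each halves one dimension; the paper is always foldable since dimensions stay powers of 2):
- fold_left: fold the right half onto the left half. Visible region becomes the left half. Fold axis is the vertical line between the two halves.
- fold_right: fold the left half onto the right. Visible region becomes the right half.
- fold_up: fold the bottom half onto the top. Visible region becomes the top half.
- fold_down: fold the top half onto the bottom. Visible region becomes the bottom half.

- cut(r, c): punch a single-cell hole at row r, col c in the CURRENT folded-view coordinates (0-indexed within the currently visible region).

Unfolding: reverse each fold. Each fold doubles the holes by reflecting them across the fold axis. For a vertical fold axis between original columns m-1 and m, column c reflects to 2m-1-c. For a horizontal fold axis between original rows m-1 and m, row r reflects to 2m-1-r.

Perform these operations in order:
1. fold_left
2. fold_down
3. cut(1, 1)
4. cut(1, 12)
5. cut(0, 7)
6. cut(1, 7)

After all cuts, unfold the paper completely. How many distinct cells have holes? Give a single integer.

Answer: 16

Derivation:
Op 1 fold_left: fold axis v@16; visible region now rows[0,4) x cols[0,16) = 4x16
Op 2 fold_down: fold axis h@2; visible region now rows[2,4) x cols[0,16) = 2x16
Op 3 cut(1, 1): punch at orig (3,1); cuts so far [(3, 1)]; region rows[2,4) x cols[0,16) = 2x16
Op 4 cut(1, 12): punch at orig (3,12); cuts so far [(3, 1), (3, 12)]; region rows[2,4) x cols[0,16) = 2x16
Op 5 cut(0, 7): punch at orig (2,7); cuts so far [(2, 7), (3, 1), (3, 12)]; region rows[2,4) x cols[0,16) = 2x16
Op 6 cut(1, 7): punch at orig (3,7); cuts so far [(2, 7), (3, 1), (3, 7), (3, 12)]; region rows[2,4) x cols[0,16) = 2x16
Unfold 1 (reflect across h@2): 8 holes -> [(0, 1), (0, 7), (0, 12), (1, 7), (2, 7), (3, 1), (3, 7), (3, 12)]
Unfold 2 (reflect across v@16): 16 holes -> [(0, 1), (0, 7), (0, 12), (0, 19), (0, 24), (0, 30), (1, 7), (1, 24), (2, 7), (2, 24), (3, 1), (3, 7), (3, 12), (3, 19), (3, 24), (3, 30)]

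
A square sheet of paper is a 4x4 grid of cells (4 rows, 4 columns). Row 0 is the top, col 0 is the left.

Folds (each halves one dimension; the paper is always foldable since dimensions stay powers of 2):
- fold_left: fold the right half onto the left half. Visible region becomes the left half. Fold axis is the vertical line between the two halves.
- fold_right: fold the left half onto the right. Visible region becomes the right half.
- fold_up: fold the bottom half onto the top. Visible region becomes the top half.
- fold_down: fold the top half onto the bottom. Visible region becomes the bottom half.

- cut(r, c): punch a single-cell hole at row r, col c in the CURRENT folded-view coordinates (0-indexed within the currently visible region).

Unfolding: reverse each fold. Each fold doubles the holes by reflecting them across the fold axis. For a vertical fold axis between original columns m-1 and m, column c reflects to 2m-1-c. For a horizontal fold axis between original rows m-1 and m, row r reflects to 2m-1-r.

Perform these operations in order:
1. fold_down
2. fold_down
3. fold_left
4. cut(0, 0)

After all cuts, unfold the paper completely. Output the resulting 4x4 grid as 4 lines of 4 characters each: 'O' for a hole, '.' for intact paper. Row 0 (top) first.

Answer: O..O
O..O
O..O
O..O

Derivation:
Op 1 fold_down: fold axis h@2; visible region now rows[2,4) x cols[0,4) = 2x4
Op 2 fold_down: fold axis h@3; visible region now rows[3,4) x cols[0,4) = 1x4
Op 3 fold_left: fold axis v@2; visible region now rows[3,4) x cols[0,2) = 1x2
Op 4 cut(0, 0): punch at orig (3,0); cuts so far [(3, 0)]; region rows[3,4) x cols[0,2) = 1x2
Unfold 1 (reflect across v@2): 2 holes -> [(3, 0), (3, 3)]
Unfold 2 (reflect across h@3): 4 holes -> [(2, 0), (2, 3), (3, 0), (3, 3)]
Unfold 3 (reflect across h@2): 8 holes -> [(0, 0), (0, 3), (1, 0), (1, 3), (2, 0), (2, 3), (3, 0), (3, 3)]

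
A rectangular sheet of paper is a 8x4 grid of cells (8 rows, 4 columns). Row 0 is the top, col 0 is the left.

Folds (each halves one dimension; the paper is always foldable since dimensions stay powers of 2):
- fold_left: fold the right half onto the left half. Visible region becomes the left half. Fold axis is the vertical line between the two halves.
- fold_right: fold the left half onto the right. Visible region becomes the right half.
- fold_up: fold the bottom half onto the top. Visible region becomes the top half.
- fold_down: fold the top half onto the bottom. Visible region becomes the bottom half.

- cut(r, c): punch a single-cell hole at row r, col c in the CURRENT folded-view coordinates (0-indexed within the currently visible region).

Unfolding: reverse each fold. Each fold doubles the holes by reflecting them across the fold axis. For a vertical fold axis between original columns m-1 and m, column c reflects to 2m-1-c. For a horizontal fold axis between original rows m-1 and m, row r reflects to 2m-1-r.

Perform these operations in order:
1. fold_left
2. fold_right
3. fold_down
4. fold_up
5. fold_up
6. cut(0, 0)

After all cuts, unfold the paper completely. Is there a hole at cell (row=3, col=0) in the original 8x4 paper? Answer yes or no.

Answer: yes

Derivation:
Op 1 fold_left: fold axis v@2; visible region now rows[0,8) x cols[0,2) = 8x2
Op 2 fold_right: fold axis v@1; visible region now rows[0,8) x cols[1,2) = 8x1
Op 3 fold_down: fold axis h@4; visible region now rows[4,8) x cols[1,2) = 4x1
Op 4 fold_up: fold axis h@6; visible region now rows[4,6) x cols[1,2) = 2x1
Op 5 fold_up: fold axis h@5; visible region now rows[4,5) x cols[1,2) = 1x1
Op 6 cut(0, 0): punch at orig (4,1); cuts so far [(4, 1)]; region rows[4,5) x cols[1,2) = 1x1
Unfold 1 (reflect across h@5): 2 holes -> [(4, 1), (5, 1)]
Unfold 2 (reflect across h@6): 4 holes -> [(4, 1), (5, 1), (6, 1), (7, 1)]
Unfold 3 (reflect across h@4): 8 holes -> [(0, 1), (1, 1), (2, 1), (3, 1), (4, 1), (5, 1), (6, 1), (7, 1)]
Unfold 4 (reflect across v@1): 16 holes -> [(0, 0), (0, 1), (1, 0), (1, 1), (2, 0), (2, 1), (3, 0), (3, 1), (4, 0), (4, 1), (5, 0), (5, 1), (6, 0), (6, 1), (7, 0), (7, 1)]
Unfold 5 (reflect across v@2): 32 holes -> [(0, 0), (0, 1), (0, 2), (0, 3), (1, 0), (1, 1), (1, 2), (1, 3), (2, 0), (2, 1), (2, 2), (2, 3), (3, 0), (3, 1), (3, 2), (3, 3), (4, 0), (4, 1), (4, 2), (4, 3), (5, 0), (5, 1), (5, 2), (5, 3), (6, 0), (6, 1), (6, 2), (6, 3), (7, 0), (7, 1), (7, 2), (7, 3)]
Holes: [(0, 0), (0, 1), (0, 2), (0, 3), (1, 0), (1, 1), (1, 2), (1, 3), (2, 0), (2, 1), (2, 2), (2, 3), (3, 0), (3, 1), (3, 2), (3, 3), (4, 0), (4, 1), (4, 2), (4, 3), (5, 0), (5, 1), (5, 2), (5, 3), (6, 0), (6, 1), (6, 2), (6, 3), (7, 0), (7, 1), (7, 2), (7, 3)]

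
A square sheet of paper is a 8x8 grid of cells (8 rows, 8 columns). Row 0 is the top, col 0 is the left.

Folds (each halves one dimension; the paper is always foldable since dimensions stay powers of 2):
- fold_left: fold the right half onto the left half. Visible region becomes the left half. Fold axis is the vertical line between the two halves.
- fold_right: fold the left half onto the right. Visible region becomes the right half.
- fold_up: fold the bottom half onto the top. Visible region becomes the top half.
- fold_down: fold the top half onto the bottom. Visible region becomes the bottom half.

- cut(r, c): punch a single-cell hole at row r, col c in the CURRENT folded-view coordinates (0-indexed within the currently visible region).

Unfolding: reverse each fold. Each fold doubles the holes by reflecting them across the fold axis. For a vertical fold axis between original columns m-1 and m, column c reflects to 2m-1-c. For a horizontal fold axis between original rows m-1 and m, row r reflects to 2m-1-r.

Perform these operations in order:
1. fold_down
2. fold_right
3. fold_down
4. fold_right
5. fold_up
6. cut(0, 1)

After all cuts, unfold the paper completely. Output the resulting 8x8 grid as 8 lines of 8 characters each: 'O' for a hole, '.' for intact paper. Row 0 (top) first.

Op 1 fold_down: fold axis h@4; visible region now rows[4,8) x cols[0,8) = 4x8
Op 2 fold_right: fold axis v@4; visible region now rows[4,8) x cols[4,8) = 4x4
Op 3 fold_down: fold axis h@6; visible region now rows[6,8) x cols[4,8) = 2x4
Op 4 fold_right: fold axis v@6; visible region now rows[6,8) x cols[6,8) = 2x2
Op 5 fold_up: fold axis h@7; visible region now rows[6,7) x cols[6,8) = 1x2
Op 6 cut(0, 1): punch at orig (6,7); cuts so far [(6, 7)]; region rows[6,7) x cols[6,8) = 1x2
Unfold 1 (reflect across h@7): 2 holes -> [(6, 7), (7, 7)]
Unfold 2 (reflect across v@6): 4 holes -> [(6, 4), (6, 7), (7, 4), (7, 7)]
Unfold 3 (reflect across h@6): 8 holes -> [(4, 4), (4, 7), (5, 4), (5, 7), (6, 4), (6, 7), (7, 4), (7, 7)]
Unfold 4 (reflect across v@4): 16 holes -> [(4, 0), (4, 3), (4, 4), (4, 7), (5, 0), (5, 3), (5, 4), (5, 7), (6, 0), (6, 3), (6, 4), (6, 7), (7, 0), (7, 3), (7, 4), (7, 7)]
Unfold 5 (reflect across h@4): 32 holes -> [(0, 0), (0, 3), (0, 4), (0, 7), (1, 0), (1, 3), (1, 4), (1, 7), (2, 0), (2, 3), (2, 4), (2, 7), (3, 0), (3, 3), (3, 4), (3, 7), (4, 0), (4, 3), (4, 4), (4, 7), (5, 0), (5, 3), (5, 4), (5, 7), (6, 0), (6, 3), (6, 4), (6, 7), (7, 0), (7, 3), (7, 4), (7, 7)]

Answer: O..OO..O
O..OO..O
O..OO..O
O..OO..O
O..OO..O
O..OO..O
O..OO..O
O..OO..O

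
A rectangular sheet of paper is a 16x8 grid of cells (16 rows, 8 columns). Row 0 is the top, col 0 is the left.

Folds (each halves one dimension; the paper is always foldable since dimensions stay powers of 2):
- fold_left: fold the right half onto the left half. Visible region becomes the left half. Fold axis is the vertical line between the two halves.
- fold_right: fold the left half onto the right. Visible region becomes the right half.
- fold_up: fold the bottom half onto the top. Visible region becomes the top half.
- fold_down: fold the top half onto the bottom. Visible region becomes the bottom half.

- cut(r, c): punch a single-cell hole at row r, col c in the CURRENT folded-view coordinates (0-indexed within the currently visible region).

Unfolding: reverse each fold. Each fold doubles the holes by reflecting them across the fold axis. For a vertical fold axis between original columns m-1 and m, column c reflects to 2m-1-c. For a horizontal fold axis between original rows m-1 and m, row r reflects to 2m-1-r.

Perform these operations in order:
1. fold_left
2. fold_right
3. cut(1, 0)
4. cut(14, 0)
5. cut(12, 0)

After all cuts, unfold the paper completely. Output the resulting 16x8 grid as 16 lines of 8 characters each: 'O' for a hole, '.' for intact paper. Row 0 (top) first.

Answer: ........
.OO..OO.
........
........
........
........
........
........
........
........
........
........
.OO..OO.
........
.OO..OO.
........

Derivation:
Op 1 fold_left: fold axis v@4; visible region now rows[0,16) x cols[0,4) = 16x4
Op 2 fold_right: fold axis v@2; visible region now rows[0,16) x cols[2,4) = 16x2
Op 3 cut(1, 0): punch at orig (1,2); cuts so far [(1, 2)]; region rows[0,16) x cols[2,4) = 16x2
Op 4 cut(14, 0): punch at orig (14,2); cuts so far [(1, 2), (14, 2)]; region rows[0,16) x cols[2,4) = 16x2
Op 5 cut(12, 0): punch at orig (12,2); cuts so far [(1, 2), (12, 2), (14, 2)]; region rows[0,16) x cols[2,4) = 16x2
Unfold 1 (reflect across v@2): 6 holes -> [(1, 1), (1, 2), (12, 1), (12, 2), (14, 1), (14, 2)]
Unfold 2 (reflect across v@4): 12 holes -> [(1, 1), (1, 2), (1, 5), (1, 6), (12, 1), (12, 2), (12, 5), (12, 6), (14, 1), (14, 2), (14, 5), (14, 6)]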